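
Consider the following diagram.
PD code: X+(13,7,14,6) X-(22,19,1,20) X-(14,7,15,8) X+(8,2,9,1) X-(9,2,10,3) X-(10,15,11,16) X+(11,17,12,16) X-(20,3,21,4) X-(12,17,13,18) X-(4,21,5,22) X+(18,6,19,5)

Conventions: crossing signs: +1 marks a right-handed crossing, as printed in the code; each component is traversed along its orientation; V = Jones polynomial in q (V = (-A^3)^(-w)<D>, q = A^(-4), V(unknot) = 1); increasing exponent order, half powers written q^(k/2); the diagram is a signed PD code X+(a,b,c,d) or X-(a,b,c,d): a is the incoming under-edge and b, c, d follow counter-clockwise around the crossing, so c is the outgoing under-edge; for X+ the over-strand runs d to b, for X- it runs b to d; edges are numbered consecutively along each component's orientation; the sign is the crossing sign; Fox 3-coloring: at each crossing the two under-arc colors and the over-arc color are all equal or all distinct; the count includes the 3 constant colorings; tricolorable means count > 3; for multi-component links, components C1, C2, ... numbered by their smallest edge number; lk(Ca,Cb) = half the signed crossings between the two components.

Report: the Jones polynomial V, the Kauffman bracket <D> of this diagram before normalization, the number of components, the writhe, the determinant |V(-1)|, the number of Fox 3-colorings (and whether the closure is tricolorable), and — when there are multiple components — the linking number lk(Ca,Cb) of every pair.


V(q) = -q^-4 + q^-3 + q^-1
bracket: -A^-5 - A^3 + A^7, w = -3
1 component, writhe -3, over 11 crossings
det 3, colorings 9 of 3^11 — tricolorable
observation: |V(-1)| = 3: so tricolorable, since 3 divides 3


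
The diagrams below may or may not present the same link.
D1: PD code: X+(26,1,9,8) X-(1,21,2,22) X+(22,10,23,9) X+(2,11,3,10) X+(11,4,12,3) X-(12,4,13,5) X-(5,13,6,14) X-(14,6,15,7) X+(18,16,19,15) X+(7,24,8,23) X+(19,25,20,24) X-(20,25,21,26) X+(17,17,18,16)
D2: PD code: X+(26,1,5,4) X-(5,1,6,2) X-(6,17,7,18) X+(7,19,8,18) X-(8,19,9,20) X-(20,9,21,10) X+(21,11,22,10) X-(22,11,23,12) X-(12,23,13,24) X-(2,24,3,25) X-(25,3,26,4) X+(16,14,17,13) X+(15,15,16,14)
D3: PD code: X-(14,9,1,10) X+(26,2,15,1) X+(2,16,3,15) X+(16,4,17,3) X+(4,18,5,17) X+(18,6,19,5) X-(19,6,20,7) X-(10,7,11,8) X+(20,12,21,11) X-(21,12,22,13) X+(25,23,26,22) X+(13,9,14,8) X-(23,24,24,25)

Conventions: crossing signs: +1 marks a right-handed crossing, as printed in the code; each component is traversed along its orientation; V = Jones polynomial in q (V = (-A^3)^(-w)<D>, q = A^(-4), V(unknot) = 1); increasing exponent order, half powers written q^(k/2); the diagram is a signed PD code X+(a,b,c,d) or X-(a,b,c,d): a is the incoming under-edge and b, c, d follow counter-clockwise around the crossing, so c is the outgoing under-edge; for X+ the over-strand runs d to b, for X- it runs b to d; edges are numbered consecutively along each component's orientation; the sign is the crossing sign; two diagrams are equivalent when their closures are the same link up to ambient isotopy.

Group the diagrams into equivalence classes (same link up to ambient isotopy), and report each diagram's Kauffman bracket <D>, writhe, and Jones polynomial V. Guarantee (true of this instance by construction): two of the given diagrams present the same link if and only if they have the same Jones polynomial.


equivalence classes: {D1} | {D2} | {D3}
D1 (bracket -A^-5 + 2A^-1 - A^3 + 2A^7 - A^11 + A^15; 13 crossings at w = +3): V = -q^(-3/2) + q^(-1/2) - 2q^(1/2) + q^(3/2) - 2q^(5/2) + q^(7/2)
V(D2) = q^(-13/2) - q^(-11/2) + q^(-9/2) - 2q^(-7/2) - q^(-3/2)  (w -3, c 13, <D> = A^-3 + 2A^5 - A^9 + A^13 - A^17)
D3 (bracket A^-13 - A^-9 + A^-5 + A^3; 13 crossings at w = +3): V = -q^(3/2) - q^(7/2) + q^(9/2) - q^(11/2)
key observation: V(q) takes 3 values over 3 diagrams, fixing the grouping


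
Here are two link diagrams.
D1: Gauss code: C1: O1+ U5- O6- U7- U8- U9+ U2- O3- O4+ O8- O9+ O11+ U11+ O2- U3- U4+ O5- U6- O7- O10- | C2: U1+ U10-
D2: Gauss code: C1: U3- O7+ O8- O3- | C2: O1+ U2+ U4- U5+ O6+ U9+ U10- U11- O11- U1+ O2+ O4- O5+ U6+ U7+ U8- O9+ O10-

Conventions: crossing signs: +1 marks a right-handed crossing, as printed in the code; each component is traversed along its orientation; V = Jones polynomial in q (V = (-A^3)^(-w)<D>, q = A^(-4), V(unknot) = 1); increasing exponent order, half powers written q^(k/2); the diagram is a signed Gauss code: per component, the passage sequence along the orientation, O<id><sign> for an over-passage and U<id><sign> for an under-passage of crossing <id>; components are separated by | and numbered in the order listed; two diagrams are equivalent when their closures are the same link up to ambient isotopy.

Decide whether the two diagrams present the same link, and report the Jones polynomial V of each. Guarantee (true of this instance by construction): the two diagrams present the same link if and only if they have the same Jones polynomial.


same link: no
V(D1) = q^(-9/2) - q^(-5/2) - q^(-3/2) - q^(-1/2)  [11 crossings, <D> = A^-7 + A^-3 + A - A^9, w = -3]
V(D2) = -q^(1/2) - q^(3/2) - q^(5/2) + q^(9/2)  (w +1, c 11, <D> = -A^-15 + A^-7 + A^-3 + A)
note: 2 classes among 2 diagrams; unequal V(q) rules out equality


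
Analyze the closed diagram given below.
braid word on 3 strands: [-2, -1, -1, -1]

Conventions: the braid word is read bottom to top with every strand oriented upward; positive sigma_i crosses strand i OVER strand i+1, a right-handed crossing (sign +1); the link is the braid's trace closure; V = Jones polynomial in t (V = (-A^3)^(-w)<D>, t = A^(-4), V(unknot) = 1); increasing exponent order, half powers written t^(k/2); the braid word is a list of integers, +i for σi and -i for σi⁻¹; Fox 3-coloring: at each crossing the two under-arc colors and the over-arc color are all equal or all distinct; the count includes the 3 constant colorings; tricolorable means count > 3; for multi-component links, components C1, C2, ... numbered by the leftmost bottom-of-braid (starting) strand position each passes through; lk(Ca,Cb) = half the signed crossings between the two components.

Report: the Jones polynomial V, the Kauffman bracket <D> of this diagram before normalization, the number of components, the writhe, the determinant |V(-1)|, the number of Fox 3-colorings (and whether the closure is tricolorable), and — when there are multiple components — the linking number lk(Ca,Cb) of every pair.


V = -t^-4 + t^-3 + t^-1
<D> = A^-8 + 1 - A^4 (w = -4)
1 component over 4 crossings, w = -4
9 Fox colorings among 3^4, |V(-1)| = 3: tricolorable
why: the span of V is 3, forcing >= 3 crossings in any diagram


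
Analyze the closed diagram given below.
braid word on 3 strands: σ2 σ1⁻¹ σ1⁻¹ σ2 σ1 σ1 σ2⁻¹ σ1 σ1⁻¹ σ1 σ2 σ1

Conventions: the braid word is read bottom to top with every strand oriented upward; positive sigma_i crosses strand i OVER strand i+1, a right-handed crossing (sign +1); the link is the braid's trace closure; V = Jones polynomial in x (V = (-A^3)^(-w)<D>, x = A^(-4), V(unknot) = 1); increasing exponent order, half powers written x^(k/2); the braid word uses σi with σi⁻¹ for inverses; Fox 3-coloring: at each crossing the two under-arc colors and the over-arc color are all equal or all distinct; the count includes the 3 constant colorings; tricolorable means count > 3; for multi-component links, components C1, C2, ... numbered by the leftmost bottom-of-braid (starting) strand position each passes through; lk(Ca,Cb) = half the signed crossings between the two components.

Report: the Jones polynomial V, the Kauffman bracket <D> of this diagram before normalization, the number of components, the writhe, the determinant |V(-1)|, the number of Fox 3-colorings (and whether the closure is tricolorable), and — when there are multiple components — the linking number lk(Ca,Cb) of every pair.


Jones polynomial: V(x) = 2x - 2x^2 + 3x^3 - 3x^4 + 2x^5 - 2x^6 + x^7
<D> = A^-16 - 2A^-12 + 2A^-8 - 3A^-4 + 3 - 2A^4 + 2A^8; writhe +4
components 1, writhe +4 (12 crossings)
3-colorings: 9 of 3^12, det 15 — tricolorable
note: inverse pairs cancel, leaving σ2 σ1⁻¹ σ1⁻¹ σ2 σ1 σ1 σ2⁻¹ σ1 σ2 σ1


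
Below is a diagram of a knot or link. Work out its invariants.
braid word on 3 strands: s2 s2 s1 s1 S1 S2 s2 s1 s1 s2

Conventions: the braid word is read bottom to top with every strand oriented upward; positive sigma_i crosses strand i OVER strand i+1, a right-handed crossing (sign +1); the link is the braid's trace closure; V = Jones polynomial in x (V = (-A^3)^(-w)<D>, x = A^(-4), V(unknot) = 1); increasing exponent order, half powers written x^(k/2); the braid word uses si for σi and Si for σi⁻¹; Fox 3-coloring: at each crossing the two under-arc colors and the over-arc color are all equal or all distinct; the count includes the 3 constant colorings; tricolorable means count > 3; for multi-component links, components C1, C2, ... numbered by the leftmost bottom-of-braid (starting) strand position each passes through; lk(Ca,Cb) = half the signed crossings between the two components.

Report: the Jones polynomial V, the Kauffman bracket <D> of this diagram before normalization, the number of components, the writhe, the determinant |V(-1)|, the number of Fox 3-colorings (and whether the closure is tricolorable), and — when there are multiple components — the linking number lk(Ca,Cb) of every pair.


V(x) = x^2 + 2x^4 - 2x^5 + x^6 - 2x^7 + x^8
bracket: A^-14 - 2A^-10 + A^-6 - 2A^-2 + 2A^2 + A^10, w = +6
1 component, writhe +6, over 10 crossings
det 9, colorings 27 of 3^10 — tricolorable
observation: the word shrinks to σ2 σ2 σ1 σ1 σ1 σ2 after cancelling


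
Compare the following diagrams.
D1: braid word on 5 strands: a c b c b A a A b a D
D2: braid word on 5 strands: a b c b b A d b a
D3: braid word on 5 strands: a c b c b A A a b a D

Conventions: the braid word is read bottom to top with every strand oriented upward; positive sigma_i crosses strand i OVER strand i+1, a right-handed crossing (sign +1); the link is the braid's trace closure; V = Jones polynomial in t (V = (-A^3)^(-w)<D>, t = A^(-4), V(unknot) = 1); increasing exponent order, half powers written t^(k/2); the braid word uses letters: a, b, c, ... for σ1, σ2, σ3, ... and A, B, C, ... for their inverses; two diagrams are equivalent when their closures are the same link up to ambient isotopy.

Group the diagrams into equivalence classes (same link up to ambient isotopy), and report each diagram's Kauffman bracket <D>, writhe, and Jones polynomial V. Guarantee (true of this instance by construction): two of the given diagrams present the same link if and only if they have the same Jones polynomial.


equivalence classes: {D1, D2, D3}
D1 (bracket A^-15 - A^-11 + 2A^-7 - 2A^-3 + 2A - A^5 + A^9; 11 crossings at w = +5): V = -t^(3/2) + t^(5/2) - 2t^(7/2) + 2t^(9/2) - 2t^(11/2) + t^(13/2) - t^(15/2)
V(D2) = -t^(3/2) + t^(5/2) - 2t^(7/2) + 2t^(9/2) - 2t^(11/2) + t^(13/2) - t^(15/2)  (w +7, c 9, <D> = A^-9 - A^-5 + 2A^-1 - 2A^3 + 2A^7 - A^11 + A^15)
V(D3) = -t^(3/2) + t^(5/2) - 2t^(7/2) + 2t^(9/2) - 2t^(11/2) + t^(13/2) - t^(15/2)  (w +5, c 11, <D> = A^-15 - A^-11 + 2A^-7 - 2A^-3 + 2A - A^5 + A^9)
observation: one V(t) for all 3 diagrams — one class (guaranteed)


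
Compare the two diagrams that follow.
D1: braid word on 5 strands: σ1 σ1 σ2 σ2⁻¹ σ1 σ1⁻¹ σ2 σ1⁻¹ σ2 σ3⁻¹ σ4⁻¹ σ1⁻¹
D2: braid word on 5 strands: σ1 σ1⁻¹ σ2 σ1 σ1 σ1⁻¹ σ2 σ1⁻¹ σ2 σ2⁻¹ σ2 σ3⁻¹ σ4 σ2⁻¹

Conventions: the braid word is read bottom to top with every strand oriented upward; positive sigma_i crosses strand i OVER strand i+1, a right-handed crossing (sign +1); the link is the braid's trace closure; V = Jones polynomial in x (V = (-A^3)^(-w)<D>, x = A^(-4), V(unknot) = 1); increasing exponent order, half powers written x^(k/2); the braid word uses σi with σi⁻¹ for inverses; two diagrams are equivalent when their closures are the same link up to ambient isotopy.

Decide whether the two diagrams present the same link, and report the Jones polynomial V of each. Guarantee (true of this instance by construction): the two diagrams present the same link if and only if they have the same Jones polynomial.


equivalent: yes
D1 (bracket 1; 12 crossings at w = 0): V = 1
D2 (bracket A^6; 14 crossings at w = +2): V = 1
key observation: from 12 to 14 crossings by R-moves: one link, two diagrams


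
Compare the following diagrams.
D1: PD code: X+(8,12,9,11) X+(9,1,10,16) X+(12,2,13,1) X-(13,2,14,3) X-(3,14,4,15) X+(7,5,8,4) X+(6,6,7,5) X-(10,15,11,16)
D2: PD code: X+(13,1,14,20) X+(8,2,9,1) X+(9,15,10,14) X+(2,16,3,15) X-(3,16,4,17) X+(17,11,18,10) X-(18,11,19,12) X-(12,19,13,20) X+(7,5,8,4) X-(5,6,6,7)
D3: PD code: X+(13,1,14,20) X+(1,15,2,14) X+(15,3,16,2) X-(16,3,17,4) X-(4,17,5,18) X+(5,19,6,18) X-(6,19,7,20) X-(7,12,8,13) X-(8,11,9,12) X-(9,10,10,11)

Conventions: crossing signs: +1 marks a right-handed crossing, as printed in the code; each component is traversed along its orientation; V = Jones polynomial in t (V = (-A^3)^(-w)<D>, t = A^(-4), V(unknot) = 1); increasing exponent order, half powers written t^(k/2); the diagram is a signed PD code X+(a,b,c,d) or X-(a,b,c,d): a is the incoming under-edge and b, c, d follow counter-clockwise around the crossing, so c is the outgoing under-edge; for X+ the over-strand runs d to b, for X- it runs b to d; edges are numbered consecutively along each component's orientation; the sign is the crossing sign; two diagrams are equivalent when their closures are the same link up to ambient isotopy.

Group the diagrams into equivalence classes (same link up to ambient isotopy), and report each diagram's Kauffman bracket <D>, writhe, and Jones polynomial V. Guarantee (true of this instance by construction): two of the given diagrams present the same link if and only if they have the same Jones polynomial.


grouping into links: {D1, D2, D3}
V(D1) = 1  (w +2, c 8, <D> = A^6)
V(D2) = 1  [10 crossings, <D> = A^6, w = +2]
V(D3) = 1  (w -2, c 10, <D> = A^-6)
key observation: all 3 diagrams share one V(t), hence one class


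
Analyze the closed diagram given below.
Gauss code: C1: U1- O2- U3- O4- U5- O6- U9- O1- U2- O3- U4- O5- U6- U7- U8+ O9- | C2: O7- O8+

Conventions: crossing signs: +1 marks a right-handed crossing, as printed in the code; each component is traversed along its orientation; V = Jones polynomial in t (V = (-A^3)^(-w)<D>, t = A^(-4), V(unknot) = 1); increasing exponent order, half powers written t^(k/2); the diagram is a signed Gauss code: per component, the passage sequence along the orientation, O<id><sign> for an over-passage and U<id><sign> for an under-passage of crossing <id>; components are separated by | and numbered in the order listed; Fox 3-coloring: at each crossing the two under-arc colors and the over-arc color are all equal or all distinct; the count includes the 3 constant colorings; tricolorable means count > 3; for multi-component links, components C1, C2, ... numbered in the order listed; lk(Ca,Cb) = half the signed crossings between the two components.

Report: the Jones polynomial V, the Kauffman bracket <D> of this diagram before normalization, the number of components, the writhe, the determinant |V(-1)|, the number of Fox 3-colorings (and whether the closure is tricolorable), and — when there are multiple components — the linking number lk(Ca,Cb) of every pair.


V = t^(-21/2) - t^(-9/2) - t^(-7/2) - t^(-5/2)
<D> = A^-11 + A^-7 + A^-3 - A^21 (w = -7)
2 components over 9 crossings, w = -7
lk(C1,C2): 0
9 Fox colorings among 3^10, |V(-1)| = 0: tricolorable
why: span 8 respects span(V) <= c + mu - 1 = 10 for this 2-component diagram


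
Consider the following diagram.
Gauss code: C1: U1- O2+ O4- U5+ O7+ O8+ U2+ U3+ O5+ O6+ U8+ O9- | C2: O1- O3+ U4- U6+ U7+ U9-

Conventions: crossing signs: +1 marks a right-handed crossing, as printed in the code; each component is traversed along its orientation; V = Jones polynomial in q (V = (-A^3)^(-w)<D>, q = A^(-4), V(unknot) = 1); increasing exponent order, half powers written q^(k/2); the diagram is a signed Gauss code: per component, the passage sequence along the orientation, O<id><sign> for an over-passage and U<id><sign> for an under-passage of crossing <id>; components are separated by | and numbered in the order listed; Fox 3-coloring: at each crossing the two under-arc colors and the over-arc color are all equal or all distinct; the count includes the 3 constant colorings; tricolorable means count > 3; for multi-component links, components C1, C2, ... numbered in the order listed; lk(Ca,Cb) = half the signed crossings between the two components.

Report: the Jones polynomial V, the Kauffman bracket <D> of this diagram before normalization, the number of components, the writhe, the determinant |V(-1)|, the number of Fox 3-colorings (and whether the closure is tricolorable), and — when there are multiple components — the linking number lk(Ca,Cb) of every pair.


V(q) = -2q^(1/2) + q^(3/2) - 2q^(5/2) + q^(7/2) - q^(9/2) + q^(11/2)
bracket: -A^-13 + A^-9 - A^-5 + 2A^-1 - A^3 + 2A^7, w = +3
2 components, writhe +3, over 9 crossings
lk(C1,C2) = 0
det 8, colorings 3 of 3^9 — not tricolorable
observation: w = +3 shifts under R1 moves; the (-A^3)^(-3) factor cancels that in V


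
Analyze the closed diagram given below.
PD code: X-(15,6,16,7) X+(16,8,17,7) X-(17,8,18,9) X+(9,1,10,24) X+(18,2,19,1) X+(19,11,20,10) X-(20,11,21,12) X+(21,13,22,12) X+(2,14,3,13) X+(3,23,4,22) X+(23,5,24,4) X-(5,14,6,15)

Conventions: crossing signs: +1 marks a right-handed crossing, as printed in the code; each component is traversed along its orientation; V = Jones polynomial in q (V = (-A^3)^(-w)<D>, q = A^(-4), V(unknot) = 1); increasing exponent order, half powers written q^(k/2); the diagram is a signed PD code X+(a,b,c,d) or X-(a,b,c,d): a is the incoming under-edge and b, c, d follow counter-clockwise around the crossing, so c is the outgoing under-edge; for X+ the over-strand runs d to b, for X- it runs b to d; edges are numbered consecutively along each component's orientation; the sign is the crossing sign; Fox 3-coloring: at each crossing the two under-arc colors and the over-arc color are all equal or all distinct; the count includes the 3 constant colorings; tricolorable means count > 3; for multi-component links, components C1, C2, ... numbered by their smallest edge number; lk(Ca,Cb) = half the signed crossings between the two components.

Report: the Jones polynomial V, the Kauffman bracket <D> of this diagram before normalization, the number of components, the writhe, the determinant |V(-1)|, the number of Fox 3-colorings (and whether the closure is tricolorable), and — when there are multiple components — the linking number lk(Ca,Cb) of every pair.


Jones polynomial: V(q) = q - q^2 + 2q^3 - q^4 + q^5 - q^6
<D> = -A^-12 + A^-8 - A^-4 + 2 - A^4 + A^8; writhe +4
components 1, writhe +4 (12 crossings)
3-colorings: 3 of 3^12, det 7 — not tricolorable
note: w = +4 shifts under R1 moves; the (-A^3)^(-4) factor cancels that in V


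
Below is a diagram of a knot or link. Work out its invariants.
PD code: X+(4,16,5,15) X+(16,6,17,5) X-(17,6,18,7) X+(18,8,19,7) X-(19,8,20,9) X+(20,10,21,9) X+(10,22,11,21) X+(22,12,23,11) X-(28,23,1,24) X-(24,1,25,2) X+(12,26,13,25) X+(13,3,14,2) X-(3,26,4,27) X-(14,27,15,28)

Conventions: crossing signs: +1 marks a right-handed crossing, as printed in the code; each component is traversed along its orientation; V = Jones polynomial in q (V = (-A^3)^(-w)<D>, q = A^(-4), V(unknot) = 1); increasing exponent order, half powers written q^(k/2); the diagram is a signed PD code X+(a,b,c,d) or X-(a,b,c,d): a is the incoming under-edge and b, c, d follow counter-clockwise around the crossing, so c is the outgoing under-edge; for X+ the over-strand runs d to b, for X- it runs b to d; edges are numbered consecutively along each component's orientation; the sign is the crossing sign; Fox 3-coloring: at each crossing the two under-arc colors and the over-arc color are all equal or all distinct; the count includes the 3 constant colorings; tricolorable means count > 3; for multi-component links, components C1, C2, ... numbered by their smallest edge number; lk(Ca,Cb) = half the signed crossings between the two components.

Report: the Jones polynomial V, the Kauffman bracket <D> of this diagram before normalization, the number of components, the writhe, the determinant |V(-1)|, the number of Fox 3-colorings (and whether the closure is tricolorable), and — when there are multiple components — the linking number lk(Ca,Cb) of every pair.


V(q) = -q^-2 + q^-1 - 1 + 3q - 2q^2 + 3q^3 - 2q^4 + q^5 - q^6
bracket: -A^-18 + A^-14 - 2A^-10 + 3A^-6 - 2A^-2 + 3A^2 - A^6 + A^10 - A^14, w = +2
1 component, writhe +2, over 14 crossings
det 15, colorings 9 of 3^14 — tricolorable
observation: w = +2 (over 14 crossings) is diagram-only; (-A^3)^(-2) removes it from V


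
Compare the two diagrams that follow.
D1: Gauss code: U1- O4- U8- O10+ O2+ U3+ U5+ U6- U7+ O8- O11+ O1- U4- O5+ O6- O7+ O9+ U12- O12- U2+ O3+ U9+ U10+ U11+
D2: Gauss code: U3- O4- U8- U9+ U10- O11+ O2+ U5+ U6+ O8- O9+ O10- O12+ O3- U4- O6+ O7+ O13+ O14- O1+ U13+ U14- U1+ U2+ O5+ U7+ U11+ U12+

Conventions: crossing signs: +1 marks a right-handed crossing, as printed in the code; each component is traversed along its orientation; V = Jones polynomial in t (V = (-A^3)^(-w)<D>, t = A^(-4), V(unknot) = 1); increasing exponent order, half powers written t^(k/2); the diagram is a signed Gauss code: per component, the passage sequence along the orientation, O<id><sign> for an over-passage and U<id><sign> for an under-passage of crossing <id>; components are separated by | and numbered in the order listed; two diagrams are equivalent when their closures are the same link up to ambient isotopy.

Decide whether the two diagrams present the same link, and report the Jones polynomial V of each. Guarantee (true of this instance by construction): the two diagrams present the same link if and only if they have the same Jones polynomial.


equivalent: yes
D1 (bracket A^-14 - 2A^-10 + 2A^-6 - 2A^-2 + 2A^2 - A^6 + A^10; 12 crossings at w = +2): V = t^-1 - 1 + 2t - 2t^2 + 2t^3 - 2t^4 + t^5
V(D2) = t^-1 - 1 + 2t - 2t^2 + 2t^3 - 2t^4 + t^5  (w +4, c 14, <D> = A^-8 - 2A^-4 + 2 - 2A^4 + 2A^8 - A^12 + A^16)
key observation: all 2 diagrams share one V(t), hence one class


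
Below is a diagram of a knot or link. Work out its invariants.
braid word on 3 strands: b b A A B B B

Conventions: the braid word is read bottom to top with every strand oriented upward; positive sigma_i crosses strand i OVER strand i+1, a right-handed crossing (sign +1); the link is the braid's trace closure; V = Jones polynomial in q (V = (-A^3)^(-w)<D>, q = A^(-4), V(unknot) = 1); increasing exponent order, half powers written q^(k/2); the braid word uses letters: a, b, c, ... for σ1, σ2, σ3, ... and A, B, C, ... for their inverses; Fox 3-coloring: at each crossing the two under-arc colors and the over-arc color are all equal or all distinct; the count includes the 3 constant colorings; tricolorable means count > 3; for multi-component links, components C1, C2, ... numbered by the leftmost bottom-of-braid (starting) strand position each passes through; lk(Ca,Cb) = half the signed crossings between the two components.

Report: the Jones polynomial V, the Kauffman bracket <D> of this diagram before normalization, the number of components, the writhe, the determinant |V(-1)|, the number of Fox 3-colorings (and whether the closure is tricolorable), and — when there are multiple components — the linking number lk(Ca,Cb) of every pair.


V(q) = -q^(-5/2) - q^(-1/2)
bracket: A^-7 + A, w = -3
2 components, writhe -3, over 7 crossings
lk(C1,C2) = -1
det 2, colorings 3 of 3^7 — not tricolorable
observation: the 1 component pair carries total linking -1


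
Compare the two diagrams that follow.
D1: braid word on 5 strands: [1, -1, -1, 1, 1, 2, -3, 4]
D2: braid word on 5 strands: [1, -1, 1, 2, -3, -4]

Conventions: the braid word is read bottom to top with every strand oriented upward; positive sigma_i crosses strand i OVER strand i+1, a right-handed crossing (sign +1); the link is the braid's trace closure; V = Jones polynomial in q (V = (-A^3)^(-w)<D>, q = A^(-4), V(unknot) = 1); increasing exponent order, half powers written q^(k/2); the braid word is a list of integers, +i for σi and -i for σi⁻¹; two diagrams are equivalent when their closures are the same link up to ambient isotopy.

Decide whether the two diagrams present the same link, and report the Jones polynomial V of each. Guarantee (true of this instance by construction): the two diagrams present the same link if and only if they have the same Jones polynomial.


equivalent: yes
V(D1) = 1  (w +2, c 8, <D> = A^6)
V(D2) = 1  (w 0, c 6, <D> = 1)
why: all 2 diagrams share one V(q), hence one class


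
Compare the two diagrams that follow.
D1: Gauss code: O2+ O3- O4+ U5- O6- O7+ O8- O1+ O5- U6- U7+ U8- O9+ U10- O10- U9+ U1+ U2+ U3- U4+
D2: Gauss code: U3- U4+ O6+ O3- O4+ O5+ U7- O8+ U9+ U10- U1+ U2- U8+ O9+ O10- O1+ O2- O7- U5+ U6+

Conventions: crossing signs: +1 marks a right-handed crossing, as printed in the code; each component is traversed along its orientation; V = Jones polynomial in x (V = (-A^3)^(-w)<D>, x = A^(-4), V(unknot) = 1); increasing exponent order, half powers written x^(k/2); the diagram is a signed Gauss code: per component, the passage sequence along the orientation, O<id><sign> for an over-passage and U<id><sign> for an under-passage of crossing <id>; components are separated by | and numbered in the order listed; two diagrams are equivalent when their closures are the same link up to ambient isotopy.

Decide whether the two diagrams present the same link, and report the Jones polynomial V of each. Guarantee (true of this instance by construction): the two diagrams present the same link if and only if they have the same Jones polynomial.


same link: yes
V(D1) = 1  [10 crossings, <D> = 1, w = 0]
V(D2) = 1  [10 crossings, <D> = A^6, w = +2]
insight: all 2 diagrams share one V(x), hence one class


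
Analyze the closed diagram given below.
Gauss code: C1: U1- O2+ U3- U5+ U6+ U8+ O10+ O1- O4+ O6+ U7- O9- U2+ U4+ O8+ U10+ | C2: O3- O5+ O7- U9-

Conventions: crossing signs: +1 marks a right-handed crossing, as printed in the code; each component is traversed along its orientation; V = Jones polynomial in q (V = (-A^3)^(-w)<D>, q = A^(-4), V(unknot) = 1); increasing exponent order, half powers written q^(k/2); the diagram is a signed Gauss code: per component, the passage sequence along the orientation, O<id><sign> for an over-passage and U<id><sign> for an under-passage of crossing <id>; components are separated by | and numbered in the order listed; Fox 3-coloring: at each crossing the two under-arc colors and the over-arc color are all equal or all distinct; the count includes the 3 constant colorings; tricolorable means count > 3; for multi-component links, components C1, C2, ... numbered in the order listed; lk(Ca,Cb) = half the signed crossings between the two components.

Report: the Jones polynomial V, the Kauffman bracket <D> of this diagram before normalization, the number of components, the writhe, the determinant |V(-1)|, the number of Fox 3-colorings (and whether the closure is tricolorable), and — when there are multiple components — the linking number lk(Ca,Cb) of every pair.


V = -q^(-3/2) - 2q^(1/2) + q^(3/2) - q^(5/2) + q^(7/2)
<D> = A^-8 - A^-4 + 1 - 2A^4 - A^12 (w = +2)
2 components over 10 crossings, w = +2
lk(C1,C2): -1
9 Fox colorings among 3^10, |V(-1)| = 6: tricolorable
why: summing lk over 1 pair gives -1


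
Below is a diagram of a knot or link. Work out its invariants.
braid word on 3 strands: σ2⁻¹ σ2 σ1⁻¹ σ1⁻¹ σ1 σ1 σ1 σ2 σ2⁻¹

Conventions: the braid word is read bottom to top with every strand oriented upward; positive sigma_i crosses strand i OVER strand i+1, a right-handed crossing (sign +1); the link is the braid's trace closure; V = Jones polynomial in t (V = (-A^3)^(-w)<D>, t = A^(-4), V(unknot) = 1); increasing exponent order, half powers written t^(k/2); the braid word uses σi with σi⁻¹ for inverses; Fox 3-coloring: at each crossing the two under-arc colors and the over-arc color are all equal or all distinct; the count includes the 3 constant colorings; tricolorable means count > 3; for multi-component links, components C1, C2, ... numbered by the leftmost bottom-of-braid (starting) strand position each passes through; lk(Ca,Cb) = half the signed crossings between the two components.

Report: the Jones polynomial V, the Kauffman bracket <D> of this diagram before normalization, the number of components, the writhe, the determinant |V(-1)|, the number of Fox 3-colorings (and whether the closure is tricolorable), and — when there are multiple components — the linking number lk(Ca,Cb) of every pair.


V = -t^(-1/2) - t^(1/2)
<D> = A + A^5 (w = +1)
2 components over 9 crossings, w = +1
lk(C1,C2): 0
9 Fox colorings among 3^9, |V(-1)| = 0: tricolorable
why: the span of V is 1, within the link bound 9 + 2 - 1


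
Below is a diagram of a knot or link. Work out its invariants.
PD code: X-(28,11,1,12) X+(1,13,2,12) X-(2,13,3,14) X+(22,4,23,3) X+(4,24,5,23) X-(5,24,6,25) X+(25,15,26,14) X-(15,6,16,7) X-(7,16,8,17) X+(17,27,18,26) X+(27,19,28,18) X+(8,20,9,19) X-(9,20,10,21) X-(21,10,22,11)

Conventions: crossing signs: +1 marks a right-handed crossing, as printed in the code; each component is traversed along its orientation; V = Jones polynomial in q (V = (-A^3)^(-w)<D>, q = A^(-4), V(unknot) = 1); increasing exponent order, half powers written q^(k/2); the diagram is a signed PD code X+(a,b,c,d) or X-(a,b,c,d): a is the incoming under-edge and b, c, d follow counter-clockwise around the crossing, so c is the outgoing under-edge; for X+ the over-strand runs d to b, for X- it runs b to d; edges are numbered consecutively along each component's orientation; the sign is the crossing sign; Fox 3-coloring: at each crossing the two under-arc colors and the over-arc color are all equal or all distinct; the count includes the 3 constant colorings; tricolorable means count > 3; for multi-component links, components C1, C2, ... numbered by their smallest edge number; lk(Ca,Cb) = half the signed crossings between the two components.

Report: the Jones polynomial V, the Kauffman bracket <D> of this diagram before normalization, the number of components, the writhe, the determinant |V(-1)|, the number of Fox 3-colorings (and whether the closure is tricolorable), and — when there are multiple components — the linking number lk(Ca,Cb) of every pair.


V = -q^-3 + q^-2 - q^-1 + 3 - q + q^2 - q^3
<D> = -A^-12 + A^-8 - A^-4 + 3 - A^4 + A^8 - A^12 (w = 0)
1 component over 14 crossings, w = 0
27 Fox colorings among 3^14, |V(-1)| = 9: tricolorable
why: det 9 = |V(-1)|; divisible by 3, so tricolorable


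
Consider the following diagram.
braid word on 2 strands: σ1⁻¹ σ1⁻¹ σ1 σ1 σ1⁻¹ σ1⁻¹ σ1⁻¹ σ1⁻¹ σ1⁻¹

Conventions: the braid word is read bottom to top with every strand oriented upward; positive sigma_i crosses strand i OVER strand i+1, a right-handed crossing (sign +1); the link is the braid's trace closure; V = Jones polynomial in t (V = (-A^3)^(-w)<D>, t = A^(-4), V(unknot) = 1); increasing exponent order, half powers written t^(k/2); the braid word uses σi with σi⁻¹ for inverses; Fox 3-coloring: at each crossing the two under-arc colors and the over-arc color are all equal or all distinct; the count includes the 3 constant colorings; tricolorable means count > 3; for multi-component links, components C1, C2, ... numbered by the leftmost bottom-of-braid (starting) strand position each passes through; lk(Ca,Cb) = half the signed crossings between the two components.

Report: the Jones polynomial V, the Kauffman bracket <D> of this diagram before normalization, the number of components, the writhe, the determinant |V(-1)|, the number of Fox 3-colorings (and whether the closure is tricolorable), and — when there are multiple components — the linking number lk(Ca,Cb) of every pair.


V = -t^-7 + t^-6 - t^-5 + t^-4 + t^-2
<D> = -A^-7 - A + A^5 - A^9 + A^13 (w = -5)
1 component over 9 crossings, w = -5
3 Fox colorings among 3^9, |V(-1)| = 5: not tricolorable
why: one generator, power 5: the (2,5) torus pattern


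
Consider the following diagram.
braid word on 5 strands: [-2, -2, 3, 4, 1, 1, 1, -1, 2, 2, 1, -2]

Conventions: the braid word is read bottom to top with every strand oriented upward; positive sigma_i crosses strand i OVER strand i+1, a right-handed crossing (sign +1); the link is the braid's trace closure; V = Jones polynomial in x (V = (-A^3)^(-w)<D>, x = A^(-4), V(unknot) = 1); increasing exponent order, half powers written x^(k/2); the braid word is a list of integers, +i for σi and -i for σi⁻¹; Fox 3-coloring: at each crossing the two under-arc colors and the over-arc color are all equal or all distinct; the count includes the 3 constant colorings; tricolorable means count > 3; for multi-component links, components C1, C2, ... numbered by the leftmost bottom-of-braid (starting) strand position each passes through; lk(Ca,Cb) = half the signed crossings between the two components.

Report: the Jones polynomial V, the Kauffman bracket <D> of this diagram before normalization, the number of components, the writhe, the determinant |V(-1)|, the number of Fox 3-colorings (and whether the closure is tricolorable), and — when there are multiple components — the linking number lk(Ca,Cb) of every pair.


V(x) = -x^-1 + 2 - x + 2x^2 - x^3 + x^4 - x^5
bracket: -A^-8 + A^-4 - 1 + 2A^4 - A^8 + 2A^12 - A^16, w = +4
1 component, writhe +4, over 12 crossings
det 9, colorings 9 of 3^12 — tricolorable
observation: |V(-1)| = 9: so tricolorable, since 3 divides 9


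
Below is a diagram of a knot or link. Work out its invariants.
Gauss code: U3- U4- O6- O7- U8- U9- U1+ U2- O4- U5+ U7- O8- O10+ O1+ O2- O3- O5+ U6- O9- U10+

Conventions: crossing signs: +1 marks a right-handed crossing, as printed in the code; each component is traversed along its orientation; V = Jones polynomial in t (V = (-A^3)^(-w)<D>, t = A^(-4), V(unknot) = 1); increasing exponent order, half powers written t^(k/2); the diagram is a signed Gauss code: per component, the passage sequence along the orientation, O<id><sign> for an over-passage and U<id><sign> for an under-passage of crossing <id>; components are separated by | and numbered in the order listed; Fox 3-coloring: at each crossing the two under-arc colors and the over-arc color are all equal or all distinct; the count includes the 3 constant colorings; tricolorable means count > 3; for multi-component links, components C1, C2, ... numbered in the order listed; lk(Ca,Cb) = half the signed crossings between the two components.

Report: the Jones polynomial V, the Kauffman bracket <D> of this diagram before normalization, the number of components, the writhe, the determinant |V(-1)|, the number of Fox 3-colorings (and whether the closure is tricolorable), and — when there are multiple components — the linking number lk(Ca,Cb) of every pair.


V = -t^-6 + t^-5 - t^-4 + 2t^-3 - t^-2 + t^-1
<D> = A^-8 - A^-4 + 2 - A^4 + A^8 - A^12 (w = -4)
1 component over 10 crossings, w = -4
3 Fox colorings among 3^10, |V(-1)| = 7: not tricolorable
why: w = -4 (over 10 crossings) is diagram-only; (-A^3)^(4) removes it from V


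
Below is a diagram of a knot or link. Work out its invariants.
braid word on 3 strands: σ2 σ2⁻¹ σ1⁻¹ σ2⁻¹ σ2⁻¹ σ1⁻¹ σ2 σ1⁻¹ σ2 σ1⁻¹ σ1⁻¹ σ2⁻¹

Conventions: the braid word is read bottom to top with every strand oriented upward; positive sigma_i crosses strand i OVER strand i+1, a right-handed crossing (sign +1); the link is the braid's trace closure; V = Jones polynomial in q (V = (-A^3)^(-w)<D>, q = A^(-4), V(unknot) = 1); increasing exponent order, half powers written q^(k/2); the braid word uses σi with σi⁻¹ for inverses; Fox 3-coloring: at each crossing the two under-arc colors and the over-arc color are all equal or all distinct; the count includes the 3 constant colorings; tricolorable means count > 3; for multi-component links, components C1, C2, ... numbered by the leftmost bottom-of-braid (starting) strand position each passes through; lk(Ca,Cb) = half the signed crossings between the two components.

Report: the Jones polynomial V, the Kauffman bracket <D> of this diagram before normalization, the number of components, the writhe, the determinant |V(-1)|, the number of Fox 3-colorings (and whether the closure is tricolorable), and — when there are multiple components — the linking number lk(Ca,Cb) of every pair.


V(q) = -q^-9 + 2q^-8 - 3q^-7 + 3q^-6 - 3q^-5 + 3q^-4 - q^-3 + q^-2
bracket: A^-10 - A^-6 + 3A^-2 - 3A^2 + 3A^6 - 3A^10 + 2A^14 - A^18, w = -6
1 component, writhe -6, over 12 crossings
det 17, colorings 3 of 3^12 — not tricolorable
observation: the span of V is 7, forcing >= 7 crossings in any diagram


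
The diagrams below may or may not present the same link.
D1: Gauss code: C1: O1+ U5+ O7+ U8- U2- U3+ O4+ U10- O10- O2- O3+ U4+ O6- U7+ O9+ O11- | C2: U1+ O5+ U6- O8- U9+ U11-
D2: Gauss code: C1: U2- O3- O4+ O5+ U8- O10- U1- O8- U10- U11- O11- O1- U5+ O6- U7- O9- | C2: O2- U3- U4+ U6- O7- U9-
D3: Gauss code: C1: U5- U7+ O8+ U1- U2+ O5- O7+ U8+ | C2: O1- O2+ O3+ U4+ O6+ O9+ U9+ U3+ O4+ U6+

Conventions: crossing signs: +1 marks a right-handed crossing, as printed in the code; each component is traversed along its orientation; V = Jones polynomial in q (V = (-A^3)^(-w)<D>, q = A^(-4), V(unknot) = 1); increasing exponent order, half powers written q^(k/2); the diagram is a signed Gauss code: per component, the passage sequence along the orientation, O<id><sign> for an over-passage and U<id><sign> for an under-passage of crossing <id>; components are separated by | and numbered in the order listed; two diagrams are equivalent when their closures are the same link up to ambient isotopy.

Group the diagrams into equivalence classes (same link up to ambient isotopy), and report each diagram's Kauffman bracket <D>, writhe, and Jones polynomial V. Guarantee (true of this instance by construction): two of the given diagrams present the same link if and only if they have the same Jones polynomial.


classes: {D1} | {D2} | {D3}
V(D1) = -q^(-3/2) + q^(-1/2) - 2q^(1/2) + q^(3/2) - 2q^(5/2) + q^(7/2)  [11 crossings, <D> = -A^-11 + 2A^-7 - A^-3 + 2A - A^5 + A^9, w = +1]
V(D2) = q^(-19/2) - 2q^(-17/2) + 2q^(-15/2) - 2q^(-13/2) + 2q^(-11/2) - 2q^(-9/2) - q^(-5/2)  (w -7, c 11, <D> = A^-11 + 2A^-3 - 2A + 2A^5 - 2A^9 + 2A^13 - A^17)
D3 (bracket -A^-3 + A^5 + A^9 + A^13; 9 crossings at w = +5): V = -q^(1/2) - q^(3/2) - q^(5/2) + q^(9/2)
note: comparing 3 Jones polynomials yields 3 groups


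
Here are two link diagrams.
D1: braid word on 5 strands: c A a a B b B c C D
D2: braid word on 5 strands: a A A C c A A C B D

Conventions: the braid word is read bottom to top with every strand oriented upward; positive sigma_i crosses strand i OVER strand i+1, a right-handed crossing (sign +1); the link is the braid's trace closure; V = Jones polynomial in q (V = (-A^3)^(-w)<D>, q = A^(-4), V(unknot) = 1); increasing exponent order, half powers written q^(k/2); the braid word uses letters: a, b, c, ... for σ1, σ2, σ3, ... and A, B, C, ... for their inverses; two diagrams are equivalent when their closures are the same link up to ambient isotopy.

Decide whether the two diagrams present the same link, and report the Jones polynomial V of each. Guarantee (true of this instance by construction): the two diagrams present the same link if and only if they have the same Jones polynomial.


equivalent: no
V(D1) = 1  (w 0, c 10, <D> = 1)
V(D2) = -q^-4 + q^-3 + q^-1  (w -6, c 10, <D> = A^-14 + A^-6 - A^-2)
why: comparing 2 Jones polynomials yields 2 groups


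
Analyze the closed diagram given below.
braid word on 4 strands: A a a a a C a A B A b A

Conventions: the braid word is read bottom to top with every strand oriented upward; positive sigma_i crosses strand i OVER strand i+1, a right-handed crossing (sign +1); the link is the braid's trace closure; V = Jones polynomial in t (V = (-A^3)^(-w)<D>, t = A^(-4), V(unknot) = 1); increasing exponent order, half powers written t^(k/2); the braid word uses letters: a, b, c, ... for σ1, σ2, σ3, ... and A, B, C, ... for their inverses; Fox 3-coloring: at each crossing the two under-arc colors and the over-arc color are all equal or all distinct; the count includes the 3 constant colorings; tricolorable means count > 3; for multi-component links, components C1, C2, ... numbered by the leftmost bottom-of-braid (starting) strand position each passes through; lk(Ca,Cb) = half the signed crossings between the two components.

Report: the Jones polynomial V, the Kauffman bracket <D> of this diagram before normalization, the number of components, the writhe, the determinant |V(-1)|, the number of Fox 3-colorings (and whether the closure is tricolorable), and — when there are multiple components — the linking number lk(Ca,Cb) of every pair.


Jones polynomial: V(t) = -t^(1/2) - t^(5/2)
<D> = -A^-10 - A^-2; writhe 0
components 2, writhe 0 (12 crossings)
linking number lk(C1,C2) = +1
3-colorings: 3 of 3^12, det 2 — not tricolorable
note: summing lk over 1 pair gives +1
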